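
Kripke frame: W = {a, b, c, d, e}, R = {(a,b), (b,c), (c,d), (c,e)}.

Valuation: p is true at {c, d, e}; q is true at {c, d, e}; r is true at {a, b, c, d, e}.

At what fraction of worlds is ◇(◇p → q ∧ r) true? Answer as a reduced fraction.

2/5

a: successors {b}; ◇p → q ∧ r there: b:F. ✗
b: successors {c}; ◇p → q ∧ r there: c:T. ✓
c: successors {d, e}; ◇p → q ∧ r there: d:T, e:T. ✓
d: no successors, so ◇(◇p → q ∧ r) fails. ✗
e: no successors, so ◇(◇p → q ∧ r) fails. ✗
That's 2 of 5 worlds, so 2/5.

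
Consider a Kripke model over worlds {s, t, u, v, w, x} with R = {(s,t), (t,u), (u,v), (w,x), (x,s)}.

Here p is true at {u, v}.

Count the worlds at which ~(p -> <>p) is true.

s: p -> <>p is T. ✗
t: p -> <>p is T. ✗
u: p -> <>p is T. ✗
v: p -> <>p is F. ✓
w: p -> <>p is T. ✗
x: p -> <>p is T. ✗
Satisfying worlds: {v}.

1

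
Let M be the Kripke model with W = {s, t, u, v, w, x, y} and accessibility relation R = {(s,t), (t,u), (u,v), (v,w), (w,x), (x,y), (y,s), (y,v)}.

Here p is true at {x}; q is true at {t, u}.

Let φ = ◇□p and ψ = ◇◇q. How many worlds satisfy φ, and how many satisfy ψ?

For ◇□p:
s: successors {t}; □p there: t:F. ✗
t: successors {u}; □p there: u:F. ✗
u: successors {v}; □p there: v:F. ✗
v: successors {w}; □p there: w:T. ✓
w: successors {x}; □p there: x:F. ✗
x: successors {y}; □p there: y:F. ✗
y: successors {s, v}; □p there: s:F, v:F. ✗
— 1 world.
For ◇◇q:
s: successors {t}; ◇q there: t:T. ✓
t: successors {u}; ◇q there: u:F. ✗
u: successors {v}; ◇q there: v:F. ✗
v: successors {w}; ◇q there: w:F. ✗
w: successors {x}; ◇q there: x:F. ✗
x: successors {y}; ◇q there: y:F. ✗
y: successors {s, v}; ◇q there: s:T, v:F. ✓
— 2 worlds.

1 and 2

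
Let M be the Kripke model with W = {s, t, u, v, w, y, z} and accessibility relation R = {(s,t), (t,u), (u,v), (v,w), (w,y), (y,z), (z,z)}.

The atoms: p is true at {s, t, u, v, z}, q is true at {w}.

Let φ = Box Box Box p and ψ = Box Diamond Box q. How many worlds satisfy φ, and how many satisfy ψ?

5 and 1

For Box Box Box p:
s: successors {t}; Box Box p there: t:T. ✓
t: successors {u}; Box Box p there: u:F. ✗
u: successors {v}; Box Box p there: v:F. ✗
v: successors {w}; Box Box p there: w:T. ✓
w: successors {y}; Box Box p there: y:T. ✓
y: successors {z}; Box Box p there: z:T. ✓
z: successors {z}; Box Box p there: z:T. ✓
— 5 worlds.
For Box Diamond Box q:
s: successors {t}; Diamond Box q there: t:F. ✗
t: successors {u}; Diamond Box q there: u:T. ✓
u: successors {v}; Diamond Box q there: v:F. ✗
v: successors {w}; Diamond Box q there: w:F. ✗
w: successors {y}; Diamond Box q there: y:F. ✗
y: successors {z}; Diamond Box q there: z:F. ✗
z: successors {z}; Diamond Box q there: z:F. ✗
— 1 world.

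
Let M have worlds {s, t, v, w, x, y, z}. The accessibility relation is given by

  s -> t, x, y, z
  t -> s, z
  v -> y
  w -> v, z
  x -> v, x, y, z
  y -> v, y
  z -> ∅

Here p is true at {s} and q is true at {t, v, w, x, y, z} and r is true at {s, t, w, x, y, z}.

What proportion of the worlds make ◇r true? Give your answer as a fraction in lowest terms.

s: successors {t, x, y, z}; r there: t:T, x:T, y:T, z:T. ✓
t: successors {s, z}; r there: s:T, z:T. ✓
v: successors {y}; r there: y:T. ✓
w: successors {v, z}; r there: v:F, z:T. ✓
x: successors {v, x, y, z}; r there: v:F, x:T, y:T, z:T. ✓
y: successors {v, y}; r there: v:F, y:T. ✓
z: no successors, so ◇r fails. ✗
That's 6 of 7 worlds, so 6/7.

6/7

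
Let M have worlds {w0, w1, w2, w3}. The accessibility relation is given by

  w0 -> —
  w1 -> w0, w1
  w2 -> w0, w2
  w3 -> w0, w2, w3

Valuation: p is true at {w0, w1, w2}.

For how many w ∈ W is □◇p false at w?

w0: no successors, so □◇p holds vacuously. ✓
w1: successors {w0, w1}; ◇p there: w0:F, w1:T. ✗
w2: successors {w0, w2}; ◇p there: w0:F, w2:T. ✗
w3: successors {w0, w2, w3}; ◇p there: w0:F, w2:T, w3:T. ✗
Satisfying worlds: {w0}.
So □◇p fails at the other 3 worlds.

3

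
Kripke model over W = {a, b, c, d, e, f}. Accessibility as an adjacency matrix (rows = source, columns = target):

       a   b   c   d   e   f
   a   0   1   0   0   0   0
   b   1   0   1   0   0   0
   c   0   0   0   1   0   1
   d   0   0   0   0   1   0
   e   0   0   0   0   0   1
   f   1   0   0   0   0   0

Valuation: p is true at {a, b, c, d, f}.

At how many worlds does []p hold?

a: successors {b}; p there: b:T. ✓
b: successors {a, c}; p there: a:T, c:T. ✓
c: successors {d, f}; p there: d:T, f:T. ✓
d: successors {e}; p there: e:F. ✗
e: successors {f}; p there: f:T. ✓
f: successors {a}; p there: a:T. ✓
Satisfying worlds: {a, b, c, e, f}.

5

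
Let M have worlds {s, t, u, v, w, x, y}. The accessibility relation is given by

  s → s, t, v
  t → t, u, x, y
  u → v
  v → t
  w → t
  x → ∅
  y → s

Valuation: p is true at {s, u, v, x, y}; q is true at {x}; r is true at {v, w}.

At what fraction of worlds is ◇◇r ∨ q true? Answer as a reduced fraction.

s: ◇◇r is T, q is F. ✓
t: ◇◇r is T, q is F. ✓
u: ◇◇r is F, q is F. ✗
v: ◇◇r is F, q is F. ✗
w: ◇◇r is F, q is F. ✗
x: ◇◇r is F, q is T. ✓
y: ◇◇r is T, q is F. ✓
That's 4 of 7 worlds, so 4/7.

4/7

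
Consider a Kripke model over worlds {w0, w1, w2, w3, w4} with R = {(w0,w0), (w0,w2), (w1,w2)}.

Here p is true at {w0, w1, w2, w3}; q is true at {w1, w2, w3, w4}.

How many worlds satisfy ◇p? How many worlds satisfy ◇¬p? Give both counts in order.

2 and 0

For ◇p:
w0: successors {w0, w2}; p there: w0:T, w2:T. ✓
w1: successors {w2}; p there: w2:T. ✓
w2: no successors, so ◇p fails. ✗
w3: no successors, so ◇p fails. ✗
w4: no successors, so ◇p fails. ✗
— 2 worlds.
For ◇¬p:
w0: successors {w0, w2}; ¬p there: w0:F, w2:F. ✗
w1: successors {w2}; ¬p there: w2:F. ✗
w2: no successors, so ◇¬p fails. ✗
w3: no successors, so ◇¬p fails. ✗
w4: no successors, so ◇¬p fails. ✗
— 0 worlds.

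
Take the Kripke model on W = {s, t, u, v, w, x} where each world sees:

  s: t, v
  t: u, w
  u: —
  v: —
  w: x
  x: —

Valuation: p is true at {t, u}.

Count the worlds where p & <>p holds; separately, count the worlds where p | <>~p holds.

1 and 4

For p & <>p:
s: p is F, <>p is T. ✗
t: p is T, <>p is T. ✓
u: p is T, <>p is F. ✗
v: p is F, <>p is F. ✗
w: p is F, <>p is F. ✗
x: p is F, <>p is F. ✗
— 1 world.
For p | <>~p:
s: p is F, <>~p is T. ✓
t: p is T, <>~p is T. ✓
u: p is T, <>~p is F. ✓
v: p is F, <>~p is F. ✗
w: p is F, <>~p is T. ✓
x: p is F, <>~p is F. ✗
— 4 worlds.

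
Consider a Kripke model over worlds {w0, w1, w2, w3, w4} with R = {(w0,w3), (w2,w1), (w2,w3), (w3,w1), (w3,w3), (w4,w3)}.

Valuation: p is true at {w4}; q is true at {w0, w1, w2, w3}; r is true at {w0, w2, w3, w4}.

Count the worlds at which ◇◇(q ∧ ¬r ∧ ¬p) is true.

w0: successors {w3}; ◇(q ∧ ¬r ∧ ¬p) there: w3:T. ✓
w1: no successors, so ◇◇(q ∧ ¬r ∧ ¬p) fails. ✗
w2: successors {w1, w3}; ◇(q ∧ ¬r ∧ ¬p) there: w1:F, w3:T. ✓
w3: successors {w1, w3}; ◇(q ∧ ¬r ∧ ¬p) there: w1:F, w3:T. ✓
w4: successors {w3}; ◇(q ∧ ¬r ∧ ¬p) there: w3:T. ✓
Satisfying worlds: {w0, w2, w3, w4}.

4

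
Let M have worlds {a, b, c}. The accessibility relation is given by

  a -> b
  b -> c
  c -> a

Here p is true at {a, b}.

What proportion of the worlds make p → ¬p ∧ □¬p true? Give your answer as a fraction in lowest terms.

1/3

a: p is T, ¬p ∧ □¬p is F. ✗
b: p is T, ¬p ∧ □¬p is F. ✗
c: p is F, ¬p ∧ □¬p is F. ✓
That's 1 of 3 worlds, so 1/3.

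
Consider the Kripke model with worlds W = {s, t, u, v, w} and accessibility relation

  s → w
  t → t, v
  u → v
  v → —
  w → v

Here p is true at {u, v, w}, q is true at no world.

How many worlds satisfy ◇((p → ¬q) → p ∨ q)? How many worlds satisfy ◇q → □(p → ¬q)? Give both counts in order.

For ◇((p → ¬q) → p ∨ q):
s: successors {w}; (p → ¬q) → p ∨ q there: w:T. ✓
t: successors {t, v}; (p → ¬q) → p ∨ q there: t:F, v:T. ✓
u: successors {v}; (p → ¬q) → p ∨ q there: v:T. ✓
v: no successors, so ◇((p → ¬q) → p ∨ q) fails. ✗
w: successors {v}; (p → ¬q) → p ∨ q there: v:T. ✓
— 4 worlds.
For ◇q → □(p → ¬q):
s: ◇q is F, □(p → ¬q) is T. ✓
t: ◇q is F, □(p → ¬q) is T. ✓
u: ◇q is F, □(p → ¬q) is T. ✓
v: ◇q is F, □(p → ¬q) is T. ✓
w: ◇q is F, □(p → ¬q) is T. ✓
— 5 worlds.

4 and 5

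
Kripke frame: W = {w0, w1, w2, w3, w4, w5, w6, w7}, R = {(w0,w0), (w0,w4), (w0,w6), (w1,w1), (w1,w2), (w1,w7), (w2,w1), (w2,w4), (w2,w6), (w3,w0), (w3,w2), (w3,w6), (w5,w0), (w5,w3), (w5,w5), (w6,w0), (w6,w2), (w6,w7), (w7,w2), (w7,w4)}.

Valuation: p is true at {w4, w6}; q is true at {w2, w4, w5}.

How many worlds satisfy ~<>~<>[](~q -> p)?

4

w0: <>~<>[](~q -> p) is T. ✗
w1: <>~<>[](~q -> p) is F. ✓
w2: <>~<>[](~q -> p) is T. ✗
w3: <>~<>[](~q -> p) is F. ✓
w4: <>~<>[](~q -> p) is F. ✓
w5: <>~<>[](~q -> p) is T. ✗
w6: <>~<>[](~q -> p) is F. ✓
w7: <>~<>[](~q -> p) is T. ✗
Satisfying worlds: {w1, w3, w4, w6}.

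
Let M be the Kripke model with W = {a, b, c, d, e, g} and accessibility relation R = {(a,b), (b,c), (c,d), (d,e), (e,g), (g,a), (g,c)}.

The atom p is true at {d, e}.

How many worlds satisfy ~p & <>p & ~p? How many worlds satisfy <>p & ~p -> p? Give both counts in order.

For ~p & <>p & ~p:
a: ~p & <>p is F, ~p is T. ✗
b: ~p & <>p is F, ~p is T. ✗
c: ~p & <>p is T, ~p is T. ✓
d: ~p & <>p is F, ~p is F. ✗
e: ~p & <>p is F, ~p is F. ✗
g: ~p & <>p is F, ~p is T. ✗
— 1 world.
For <>p & ~p -> p:
a: <>p & ~p is F, p is F. ✓
b: <>p & ~p is F, p is F. ✓
c: <>p & ~p is T, p is F. ✗
d: <>p & ~p is F, p is T. ✓
e: <>p & ~p is F, p is T. ✓
g: <>p & ~p is F, p is F. ✓
— 5 worlds.

1 and 5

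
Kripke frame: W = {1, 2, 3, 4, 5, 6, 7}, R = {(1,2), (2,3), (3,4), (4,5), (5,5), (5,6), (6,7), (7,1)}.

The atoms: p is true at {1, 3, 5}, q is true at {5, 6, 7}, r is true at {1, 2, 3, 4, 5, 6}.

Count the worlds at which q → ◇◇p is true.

6

1: q is F, ◇◇p is T. ✓
2: q is F, ◇◇p is F. ✓
3: q is F, ◇◇p is T. ✓
4: q is F, ◇◇p is T. ✓
5: q is T, ◇◇p is T. ✓
6: q is T, ◇◇p is T. ✓
7: q is T, ◇◇p is F. ✗
Satisfying worlds: {1, 2, 3, 4, 5, 6}.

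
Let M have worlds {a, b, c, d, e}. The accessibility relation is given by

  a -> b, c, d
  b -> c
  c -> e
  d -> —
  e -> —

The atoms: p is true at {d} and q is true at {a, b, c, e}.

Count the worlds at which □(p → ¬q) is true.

5

a: successors {b, c, d}; p → ¬q there: b:T, c:T, d:T. ✓
b: successors {c}; p → ¬q there: c:T. ✓
c: successors {e}; p → ¬q there: e:T. ✓
d: no successors, so □(p → ¬q) holds vacuously. ✓
e: no successors, so □(p → ¬q) holds vacuously. ✓
Satisfying worlds: {a, b, c, d, e}.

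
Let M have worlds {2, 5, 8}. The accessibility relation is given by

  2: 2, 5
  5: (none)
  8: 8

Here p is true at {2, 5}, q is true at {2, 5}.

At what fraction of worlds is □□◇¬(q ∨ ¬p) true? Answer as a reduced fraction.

1/3

2: successors {2, 5}; □◇¬(q ∨ ¬p) there: 2:F, 5:T. ✗
5: no successors, so □□◇¬(q ∨ ¬p) holds vacuously. ✓
8: successors {8}; □◇¬(q ∨ ¬p) there: 8:F. ✗
That's 1 of 3 worlds, so 1/3.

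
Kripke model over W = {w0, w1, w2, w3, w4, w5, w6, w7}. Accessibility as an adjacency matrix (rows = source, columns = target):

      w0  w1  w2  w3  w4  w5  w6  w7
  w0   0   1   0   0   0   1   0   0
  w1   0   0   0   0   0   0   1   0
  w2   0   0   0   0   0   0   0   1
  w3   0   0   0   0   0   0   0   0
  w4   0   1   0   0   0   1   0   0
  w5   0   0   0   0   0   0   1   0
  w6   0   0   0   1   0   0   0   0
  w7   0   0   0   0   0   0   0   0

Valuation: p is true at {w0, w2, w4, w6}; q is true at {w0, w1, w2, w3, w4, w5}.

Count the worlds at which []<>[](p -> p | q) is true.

6

w0: successors {w1, w5}; <>[](p -> p | q) there: w1:T, w5:T. ✓
w1: successors {w6}; <>[](p -> p | q) there: w6:T. ✓
w2: successors {w7}; <>[](p -> p | q) there: w7:F. ✗
w3: no successors, so []<>[](p -> p | q) holds vacuously. ✓
w4: successors {w1, w5}; <>[](p -> p | q) there: w1:T, w5:T. ✓
w5: successors {w6}; <>[](p -> p | q) there: w6:T. ✓
w6: successors {w3}; <>[](p -> p | q) there: w3:F. ✗
w7: no successors, so []<>[](p -> p | q) holds vacuously. ✓
Satisfying worlds: {w0, w1, w3, w4, w5, w7}.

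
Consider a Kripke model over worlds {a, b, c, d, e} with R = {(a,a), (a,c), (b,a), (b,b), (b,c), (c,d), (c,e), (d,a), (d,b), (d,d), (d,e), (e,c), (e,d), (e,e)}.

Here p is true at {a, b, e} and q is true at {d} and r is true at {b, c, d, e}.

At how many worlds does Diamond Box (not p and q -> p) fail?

a: successors {a, c}; Box (not p and q -> p) there: a:T, c:F. ✓
b: successors {a, b, c}; Box (not p and q -> p) there: a:T, b:T, c:F. ✓
c: successors {d, e}; Box (not p and q -> p) there: d:F, e:F. ✗
d: successors {a, b, d, e}; Box (not p and q -> p) there: a:T, b:T, d:F, e:F. ✓
e: successors {c, d, e}; Box (not p and q -> p) there: c:F, d:F, e:F. ✗
Satisfying worlds: {a, b, d}.
So Diamond Box (not p and q -> p) fails at the other 2 worlds.

2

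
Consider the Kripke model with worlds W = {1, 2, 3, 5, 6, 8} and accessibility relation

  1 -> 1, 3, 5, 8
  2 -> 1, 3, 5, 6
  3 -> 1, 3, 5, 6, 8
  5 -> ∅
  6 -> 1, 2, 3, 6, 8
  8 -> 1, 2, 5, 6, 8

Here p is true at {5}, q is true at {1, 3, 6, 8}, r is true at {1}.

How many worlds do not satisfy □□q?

1: successors {1, 3, 5, 8}; □q there: 1:F, 3:F, 5:T, 8:F. ✗
2: successors {1, 3, 5, 6}; □q there: 1:F, 3:F, 5:T, 6:F. ✗
3: successors {1, 3, 5, 6, 8}; □q there: 1:F, 3:F, 5:T, 6:F, 8:F. ✗
5: no successors, so □□q holds vacuously. ✓
6: successors {1, 2, 3, 6, 8}; □q there: 1:F, 2:F, 3:F, 6:F, 8:F. ✗
8: successors {1, 2, 5, 6, 8}; □q there: 1:F, 2:F, 5:T, 6:F, 8:F. ✗
Satisfying worlds: {5}.
So □□q fails at the other 5 worlds.

5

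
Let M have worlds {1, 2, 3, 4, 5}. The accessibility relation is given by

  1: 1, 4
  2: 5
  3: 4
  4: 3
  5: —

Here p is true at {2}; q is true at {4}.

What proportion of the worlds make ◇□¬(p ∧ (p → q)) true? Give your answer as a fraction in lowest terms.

4/5

1: successors {1, 4}; □¬(p ∧ (p → q)) there: 1:T, 4:T. ✓
2: successors {5}; □¬(p ∧ (p → q)) there: 5:T. ✓
3: successors {4}; □¬(p ∧ (p → q)) there: 4:T. ✓
4: successors {3}; □¬(p ∧ (p → q)) there: 3:T. ✓
5: no successors, so ◇□¬(p ∧ (p → q)) fails. ✗
That's 4 of 5 worlds, so 4/5.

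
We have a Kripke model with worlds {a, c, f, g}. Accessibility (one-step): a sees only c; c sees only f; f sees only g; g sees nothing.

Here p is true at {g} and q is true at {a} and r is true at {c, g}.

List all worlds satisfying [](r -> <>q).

a: successors {c}; r -> <>q there: c:F. ✗
c: successors {f}; r -> <>q there: f:T. ✓
f: successors {g}; r -> <>q there: g:F. ✗
g: no successors, so [](r -> <>q) holds vacuously. ✓

{c, g}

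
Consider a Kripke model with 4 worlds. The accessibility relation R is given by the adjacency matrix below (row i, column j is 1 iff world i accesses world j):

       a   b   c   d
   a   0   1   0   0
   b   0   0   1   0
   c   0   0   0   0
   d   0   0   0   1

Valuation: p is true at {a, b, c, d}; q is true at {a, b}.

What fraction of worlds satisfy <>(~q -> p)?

3/4

a: successors {b}; ~q -> p there: b:T. ✓
b: successors {c}; ~q -> p there: c:T. ✓
c: no successors, so <>(~q -> p) fails. ✗
d: successors {d}; ~q -> p there: d:T. ✓
That's 3 of 4 worlds, so 3/4.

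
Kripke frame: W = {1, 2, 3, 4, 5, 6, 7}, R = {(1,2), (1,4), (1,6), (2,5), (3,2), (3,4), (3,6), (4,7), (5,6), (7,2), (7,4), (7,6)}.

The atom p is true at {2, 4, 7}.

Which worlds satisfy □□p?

{5, 6}

1: successors {2, 4, 6}; □p there: 2:F, 4:T, 6:T. ✗
2: successors {5}; □p there: 5:F. ✗
3: successors {2, 4, 6}; □p there: 2:F, 4:T, 6:T. ✗
4: successors {7}; □p there: 7:F. ✗
5: successors {6}; □p there: 6:T. ✓
6: no successors, so □□p holds vacuously. ✓
7: successors {2, 4, 6}; □p there: 2:F, 4:T, 6:T. ✗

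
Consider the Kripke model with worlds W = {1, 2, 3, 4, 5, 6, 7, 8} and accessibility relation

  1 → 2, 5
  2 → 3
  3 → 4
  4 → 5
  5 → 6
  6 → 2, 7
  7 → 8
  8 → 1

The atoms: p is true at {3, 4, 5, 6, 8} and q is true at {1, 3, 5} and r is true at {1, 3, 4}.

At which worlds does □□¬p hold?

1: successors {2, 5}; □¬p there: 2:F, 5:F. ✗
2: successors {3}; □¬p there: 3:F. ✗
3: successors {4}; □¬p there: 4:F. ✗
4: successors {5}; □¬p there: 5:F. ✗
5: successors {6}; □¬p there: 6:T. ✓
6: successors {2, 7}; □¬p there: 2:F, 7:F. ✗
7: successors {8}; □¬p there: 8:T. ✓
8: successors {1}; □¬p there: 1:F. ✗

{5, 7}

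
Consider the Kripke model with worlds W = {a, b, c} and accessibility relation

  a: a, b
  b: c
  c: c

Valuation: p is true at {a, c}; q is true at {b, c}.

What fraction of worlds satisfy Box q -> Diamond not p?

a: Box q is F, Diamond not p is T. ✓
b: Box q is T, Diamond not p is F. ✗
c: Box q is T, Diamond not p is F. ✗
That's 1 of 3 worlds, so 1/3.

1/3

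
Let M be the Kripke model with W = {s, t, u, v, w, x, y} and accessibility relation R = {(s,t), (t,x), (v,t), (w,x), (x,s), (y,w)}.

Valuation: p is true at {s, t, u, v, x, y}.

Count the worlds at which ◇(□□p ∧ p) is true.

s: successors {t}; □□p ∧ p there: t:T. ✓
t: successors {x}; □□p ∧ p there: x:T. ✓
u: no successors, so ◇(□□p ∧ p) fails. ✗
v: successors {t}; □□p ∧ p there: t:T. ✓
w: successors {x}; □□p ∧ p there: x:T. ✓
x: successors {s}; □□p ∧ p there: s:T. ✓
y: successors {w}; □□p ∧ p there: w:F. ✗
Satisfying worlds: {s, t, v, w, x}.

5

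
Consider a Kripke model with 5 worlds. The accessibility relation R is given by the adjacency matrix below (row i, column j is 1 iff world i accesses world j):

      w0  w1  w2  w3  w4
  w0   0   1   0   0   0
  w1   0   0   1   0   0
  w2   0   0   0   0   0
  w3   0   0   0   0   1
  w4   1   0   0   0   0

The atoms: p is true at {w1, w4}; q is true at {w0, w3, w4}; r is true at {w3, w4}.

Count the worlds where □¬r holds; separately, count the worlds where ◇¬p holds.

4 and 2

For □¬r:
w0: successors {w1}; ¬r there: w1:T. ✓
w1: successors {w2}; ¬r there: w2:T. ✓
w2: no successors, so □¬r holds vacuously. ✓
w3: successors {w4}; ¬r there: w4:F. ✗
w4: successors {w0}; ¬r there: w0:T. ✓
— 4 worlds.
For ◇¬p:
w0: successors {w1}; ¬p there: w1:F. ✗
w1: successors {w2}; ¬p there: w2:T. ✓
w2: no successors, so ◇¬p fails. ✗
w3: successors {w4}; ¬p there: w4:F. ✗
w4: successors {w0}; ¬p there: w0:T. ✓
— 2 worlds.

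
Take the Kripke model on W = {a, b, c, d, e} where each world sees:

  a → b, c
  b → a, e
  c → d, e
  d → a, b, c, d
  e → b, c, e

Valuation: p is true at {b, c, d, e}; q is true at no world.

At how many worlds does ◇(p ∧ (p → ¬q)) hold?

a: successors {b, c}; p ∧ (p → ¬q) there: b:T, c:T. ✓
b: successors {a, e}; p ∧ (p → ¬q) there: a:F, e:T. ✓
c: successors {d, e}; p ∧ (p → ¬q) there: d:T, e:T. ✓
d: successors {a, b, c, d}; p ∧ (p → ¬q) there: a:F, b:T, c:T, d:T. ✓
e: successors {b, c, e}; p ∧ (p → ¬q) there: b:T, c:T, e:T. ✓
Satisfying worlds: {a, b, c, d, e}.

5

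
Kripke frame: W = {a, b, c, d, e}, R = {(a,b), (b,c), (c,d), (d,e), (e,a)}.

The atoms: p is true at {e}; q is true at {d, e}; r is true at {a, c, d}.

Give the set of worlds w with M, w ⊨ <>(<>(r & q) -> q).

{a, c, d, e}

a: successors {b}; <>(r & q) -> q there: b:T. ✓
b: successors {c}; <>(r & q) -> q there: c:F. ✗
c: successors {d}; <>(r & q) -> q there: d:T. ✓
d: successors {e}; <>(r & q) -> q there: e:T. ✓
e: successors {a}; <>(r & q) -> q there: a:T. ✓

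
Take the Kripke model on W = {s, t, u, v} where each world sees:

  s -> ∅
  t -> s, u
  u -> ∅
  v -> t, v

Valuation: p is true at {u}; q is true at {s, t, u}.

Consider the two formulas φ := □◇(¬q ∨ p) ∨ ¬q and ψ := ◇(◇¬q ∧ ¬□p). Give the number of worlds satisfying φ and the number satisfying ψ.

For □◇(¬q ∨ p) ∨ ¬q:
s: □◇(¬q ∨ p) is T, ¬q is F. ✓
t: □◇(¬q ∨ p) is F, ¬q is F. ✗
u: □◇(¬q ∨ p) is T, ¬q is F. ✓
v: □◇(¬q ∨ p) is T, ¬q is T. ✓
— 3 worlds.
For ◇(◇¬q ∧ ¬□p):
s: no successors, so ◇(◇¬q ∧ ¬□p) fails. ✗
t: successors {s, u}; ◇¬q ∧ ¬□p there: s:F, u:F. ✗
u: no successors, so ◇(◇¬q ∧ ¬□p) fails. ✗
v: successors {t, v}; ◇¬q ∧ ¬□p there: t:F, v:T. ✓
— 1 world.

3 and 1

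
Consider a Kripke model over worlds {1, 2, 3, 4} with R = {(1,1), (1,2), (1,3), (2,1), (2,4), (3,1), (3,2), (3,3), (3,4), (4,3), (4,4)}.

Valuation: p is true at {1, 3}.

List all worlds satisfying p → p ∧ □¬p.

{2, 4}

1: p is T, p ∧ □¬p is F. ✗
2: p is F, p ∧ □¬p is F. ✓
3: p is T, p ∧ □¬p is F. ✗
4: p is F, p ∧ □¬p is F. ✓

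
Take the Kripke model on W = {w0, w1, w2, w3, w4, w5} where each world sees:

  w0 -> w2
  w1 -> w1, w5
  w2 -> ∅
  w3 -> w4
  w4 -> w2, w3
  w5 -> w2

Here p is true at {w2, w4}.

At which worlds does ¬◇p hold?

w0: ◇p is T. ✗
w1: ◇p is F. ✓
w2: ◇p is F. ✓
w3: ◇p is T. ✗
w4: ◇p is T. ✗
w5: ◇p is T. ✗

{w1, w2}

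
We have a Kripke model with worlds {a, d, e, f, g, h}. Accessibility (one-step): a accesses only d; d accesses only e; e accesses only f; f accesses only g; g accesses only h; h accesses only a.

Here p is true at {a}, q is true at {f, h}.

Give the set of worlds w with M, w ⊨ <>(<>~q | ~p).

a: successors {d}; <>~q | ~p there: d:T. ✓
d: successors {e}; <>~q | ~p there: e:T. ✓
e: successors {f}; <>~q | ~p there: f:T. ✓
f: successors {g}; <>~q | ~p there: g:T. ✓
g: successors {h}; <>~q | ~p there: h:T. ✓
h: successors {a}; <>~q | ~p there: a:T. ✓

{a, d, e, f, g, h}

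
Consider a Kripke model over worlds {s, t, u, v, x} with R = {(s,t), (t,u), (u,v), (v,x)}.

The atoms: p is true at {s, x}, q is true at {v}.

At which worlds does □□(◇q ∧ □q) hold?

s: successors {t}; □(◇q ∧ □q) there: t:T. ✓
t: successors {u}; □(◇q ∧ □q) there: u:F. ✗
u: successors {v}; □(◇q ∧ □q) there: v:F. ✗
v: successors {x}; □(◇q ∧ □q) there: x:T. ✓
x: no successors, so □□(◇q ∧ □q) holds vacuously. ✓

{s, v, x}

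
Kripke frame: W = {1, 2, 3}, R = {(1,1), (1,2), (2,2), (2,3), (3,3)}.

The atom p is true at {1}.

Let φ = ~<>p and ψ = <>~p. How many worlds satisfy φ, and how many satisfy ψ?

2 and 3

For ~<>p:
1: <>p is T. ✗
2: <>p is F. ✓
3: <>p is F. ✓
— 2 worlds.
For <>~p:
1: successors {1, 2}; ~p there: 1:F, 2:T. ✓
2: successors {2, 3}; ~p there: 2:T, 3:T. ✓
3: successors {3}; ~p there: 3:T. ✓
— 3 worlds.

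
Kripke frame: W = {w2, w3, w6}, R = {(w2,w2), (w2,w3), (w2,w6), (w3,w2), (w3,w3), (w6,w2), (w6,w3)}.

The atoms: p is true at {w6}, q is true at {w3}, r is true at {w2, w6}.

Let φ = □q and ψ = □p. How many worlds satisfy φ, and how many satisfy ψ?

0 and 0

For □q:
w2: successors {w2, w3, w6}; q there: w2:F, w3:T, w6:F. ✗
w3: successors {w2, w3}; q there: w2:F, w3:T. ✗
w6: successors {w2, w3}; q there: w2:F, w3:T. ✗
— 0 worlds.
For □p:
w2: successors {w2, w3, w6}; p there: w2:F, w3:F, w6:T. ✗
w3: successors {w2, w3}; p there: w2:F, w3:F. ✗
w6: successors {w2, w3}; p there: w2:F, w3:F. ✗
— 0 worlds.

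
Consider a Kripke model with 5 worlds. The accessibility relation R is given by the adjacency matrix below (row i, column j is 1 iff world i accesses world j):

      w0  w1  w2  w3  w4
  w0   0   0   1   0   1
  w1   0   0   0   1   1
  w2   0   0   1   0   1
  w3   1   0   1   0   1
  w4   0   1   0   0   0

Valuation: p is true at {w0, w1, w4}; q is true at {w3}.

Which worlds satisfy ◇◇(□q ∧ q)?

∅

w0: successors {w2, w4}; ◇(□q ∧ q) there: w2:F, w4:F. ✗
w1: successors {w3, w4}; ◇(□q ∧ q) there: w3:F, w4:F. ✗
w2: successors {w2, w4}; ◇(□q ∧ q) there: w2:F, w4:F. ✗
w3: successors {w0, w2, w4}; ◇(□q ∧ q) there: w0:F, w2:F, w4:F. ✗
w4: successors {w1}; ◇(□q ∧ q) there: w1:F. ✗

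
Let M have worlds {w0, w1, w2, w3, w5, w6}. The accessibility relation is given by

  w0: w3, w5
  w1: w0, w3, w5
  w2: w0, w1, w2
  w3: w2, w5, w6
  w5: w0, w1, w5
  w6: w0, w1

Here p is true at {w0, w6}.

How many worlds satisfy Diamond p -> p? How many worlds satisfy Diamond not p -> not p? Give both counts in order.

2 and 4

For Diamond p -> p:
w0: Diamond p is F, p is T. ✓
w1: Diamond p is T, p is F. ✗
w2: Diamond p is T, p is F. ✗
w3: Diamond p is T, p is F. ✗
w5: Diamond p is T, p is F. ✗
w6: Diamond p is T, p is T. ✓
— 2 worlds.
For Diamond not p -> not p:
w0: Diamond not p is T, not p is F. ✗
w1: Diamond not p is T, not p is T. ✓
w2: Diamond not p is T, not p is T. ✓
w3: Diamond not p is T, not p is T. ✓
w5: Diamond not p is T, not p is T. ✓
w6: Diamond not p is T, not p is F. ✗
— 4 worlds.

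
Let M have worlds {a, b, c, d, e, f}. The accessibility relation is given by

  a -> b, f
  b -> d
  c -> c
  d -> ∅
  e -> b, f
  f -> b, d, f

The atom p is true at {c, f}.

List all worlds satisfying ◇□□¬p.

a: successors {b, f}; □□¬p there: b:T, f:F. ✓
b: successors {d}; □□¬p there: d:T. ✓
c: successors {c}; □□¬p there: c:F. ✗
d: no successors, so ◇□□¬p fails. ✗
e: successors {b, f}; □□¬p there: b:T, f:F. ✓
f: successors {b, d, f}; □□¬p there: b:T, d:T, f:F. ✓

{a, b, e, f}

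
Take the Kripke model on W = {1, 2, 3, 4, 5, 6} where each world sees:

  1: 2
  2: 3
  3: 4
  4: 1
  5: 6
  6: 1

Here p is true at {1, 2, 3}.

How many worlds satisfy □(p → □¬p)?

3

1: successors {2}; p → □¬p there: 2:F. ✗
2: successors {3}; p → □¬p there: 3:T. ✓
3: successors {4}; p → □¬p there: 4:T. ✓
4: successors {1}; p → □¬p there: 1:F. ✗
5: successors {6}; p → □¬p there: 6:T. ✓
6: successors {1}; p → □¬p there: 1:F. ✗
Satisfying worlds: {2, 3, 5}.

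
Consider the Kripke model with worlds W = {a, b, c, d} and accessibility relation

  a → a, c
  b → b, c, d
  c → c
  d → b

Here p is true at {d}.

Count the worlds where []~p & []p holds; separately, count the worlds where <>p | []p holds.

For []~p & []p:
a: []~p is T, []p is F. ✗
b: []~p is F, []p is F. ✗
c: []~p is T, []p is F. ✗
d: []~p is T, []p is F. ✗
— 0 worlds.
For <>p | []p:
a: <>p is F, []p is F. ✗
b: <>p is T, []p is F. ✓
c: <>p is F, []p is F. ✗
d: <>p is F, []p is F. ✗
— 1 world.

0 and 1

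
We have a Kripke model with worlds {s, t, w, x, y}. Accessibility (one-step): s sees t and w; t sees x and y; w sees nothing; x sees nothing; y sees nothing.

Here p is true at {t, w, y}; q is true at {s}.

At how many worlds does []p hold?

s: successors {t, w}; p there: t:T, w:T. ✓
t: successors {x, y}; p there: x:F, y:T. ✗
w: no successors, so []p holds vacuously. ✓
x: no successors, so []p holds vacuously. ✓
y: no successors, so []p holds vacuously. ✓
Satisfying worlds: {s, w, x, y}.

4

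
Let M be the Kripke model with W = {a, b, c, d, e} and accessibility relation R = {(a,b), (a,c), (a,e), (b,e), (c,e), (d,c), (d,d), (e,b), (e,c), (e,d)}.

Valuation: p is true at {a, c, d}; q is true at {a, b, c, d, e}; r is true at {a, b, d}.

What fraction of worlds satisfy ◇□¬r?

a: successors {b, c, e}; □¬r there: b:T, c:T, e:F. ✓
b: successors {e}; □¬r there: e:F. ✗
c: successors {e}; □¬r there: e:F. ✗
d: successors {c, d}; □¬r there: c:T, d:F. ✓
e: successors {b, c, d}; □¬r there: b:T, c:T, d:F. ✓
That's 3 of 5 worlds, so 3/5.

3/5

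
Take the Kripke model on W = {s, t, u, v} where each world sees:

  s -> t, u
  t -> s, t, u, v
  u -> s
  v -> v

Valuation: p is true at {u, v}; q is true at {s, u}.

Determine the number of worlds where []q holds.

1

s: successors {t, u}; q there: t:F, u:T. ✗
t: successors {s, t, u, v}; q there: s:T, t:F, u:T, v:F. ✗
u: successors {s}; q there: s:T. ✓
v: successors {v}; q there: v:F. ✗
Satisfying worlds: {u}.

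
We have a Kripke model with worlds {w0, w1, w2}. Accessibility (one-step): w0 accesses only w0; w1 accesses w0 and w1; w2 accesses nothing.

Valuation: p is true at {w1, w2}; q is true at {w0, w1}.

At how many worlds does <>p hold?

1

w0: successors {w0}; p there: w0:F. ✗
w1: successors {w0, w1}; p there: w0:F, w1:T. ✓
w2: no successors, so <>p fails. ✗
Satisfying worlds: {w1}.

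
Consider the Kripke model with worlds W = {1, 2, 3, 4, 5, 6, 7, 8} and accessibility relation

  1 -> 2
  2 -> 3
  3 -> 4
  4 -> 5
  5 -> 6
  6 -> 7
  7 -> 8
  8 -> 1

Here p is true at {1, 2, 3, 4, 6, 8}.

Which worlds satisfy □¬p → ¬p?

{1, 2, 3, 5, 7, 8}

1: □¬p is F, ¬p is F. ✓
2: □¬p is F, ¬p is F. ✓
3: □¬p is F, ¬p is F. ✓
4: □¬p is T, ¬p is F. ✗
5: □¬p is F, ¬p is T. ✓
6: □¬p is T, ¬p is F. ✗
7: □¬p is F, ¬p is T. ✓
8: □¬p is F, ¬p is F. ✓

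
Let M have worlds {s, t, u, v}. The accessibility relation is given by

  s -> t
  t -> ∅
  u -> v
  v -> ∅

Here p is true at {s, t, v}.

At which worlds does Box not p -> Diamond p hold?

s: Box not p is F, Diamond p is T. ✓
t: Box not p is T, Diamond p is F. ✗
u: Box not p is F, Diamond p is T. ✓
v: Box not p is T, Diamond p is F. ✗

{s, u}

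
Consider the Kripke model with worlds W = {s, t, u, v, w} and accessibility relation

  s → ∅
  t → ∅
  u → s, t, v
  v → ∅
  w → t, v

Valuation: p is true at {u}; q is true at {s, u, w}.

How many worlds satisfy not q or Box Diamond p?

3

s: not q is F, Box Diamond p is T. ✓
t: not q is T, Box Diamond p is T. ✓
u: not q is F, Box Diamond p is F. ✗
v: not q is T, Box Diamond p is T. ✓
w: not q is F, Box Diamond p is F. ✗
Satisfying worlds: {s, t, v}.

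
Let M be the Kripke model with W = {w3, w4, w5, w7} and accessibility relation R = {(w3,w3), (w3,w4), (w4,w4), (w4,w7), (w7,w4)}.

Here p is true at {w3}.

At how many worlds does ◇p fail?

3

w3: successors {w3, w4}; p there: w3:T, w4:F. ✓
w4: successors {w4, w7}; p there: w4:F, w7:F. ✗
w5: no successors, so ◇p fails. ✗
w7: successors {w4}; p there: w4:F. ✗
Satisfying worlds: {w3}.
So ◇p fails at the other 3 worlds.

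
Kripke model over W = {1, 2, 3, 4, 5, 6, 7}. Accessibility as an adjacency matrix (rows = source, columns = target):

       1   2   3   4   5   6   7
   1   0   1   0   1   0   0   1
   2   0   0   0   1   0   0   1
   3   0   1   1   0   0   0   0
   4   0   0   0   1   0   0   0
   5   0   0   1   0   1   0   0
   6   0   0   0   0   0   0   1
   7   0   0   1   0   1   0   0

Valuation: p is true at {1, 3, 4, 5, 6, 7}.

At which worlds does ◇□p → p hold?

{1, 3, 4, 5, 6, 7}

1: ◇□p is T, p is T. ✓
2: ◇□p is T, p is F. ✗
3: ◇□p is T, p is T. ✓
4: ◇□p is T, p is T. ✓
5: ◇□p is T, p is T. ✓
6: ◇□p is T, p is T. ✓
7: ◇□p is T, p is T. ✓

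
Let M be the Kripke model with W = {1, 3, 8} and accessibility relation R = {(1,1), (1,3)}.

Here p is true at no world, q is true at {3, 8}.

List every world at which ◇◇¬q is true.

1: successors {1, 3}; ◇¬q there: 1:T, 3:F. ✓
3: no successors, so ◇◇¬q fails. ✗
8: no successors, so ◇◇¬q fails. ✗

{1}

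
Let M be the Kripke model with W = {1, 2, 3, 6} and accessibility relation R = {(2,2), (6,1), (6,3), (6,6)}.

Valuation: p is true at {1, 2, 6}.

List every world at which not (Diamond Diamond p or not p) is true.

{1}

1: Diamond Diamond p or not p is F. ✓
2: Diamond Diamond p or not p is T. ✗
3: Diamond Diamond p or not p is T. ✗
6: Diamond Diamond p or not p is T. ✗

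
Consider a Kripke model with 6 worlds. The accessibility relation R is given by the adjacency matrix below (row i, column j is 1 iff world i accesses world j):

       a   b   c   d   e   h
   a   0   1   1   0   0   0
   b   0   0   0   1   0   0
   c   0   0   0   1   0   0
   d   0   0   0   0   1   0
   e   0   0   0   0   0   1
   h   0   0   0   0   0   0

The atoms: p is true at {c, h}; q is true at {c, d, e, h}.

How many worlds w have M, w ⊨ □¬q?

1

a: successors {b, c}; ¬q there: b:T, c:F. ✗
b: successors {d}; ¬q there: d:F. ✗
c: successors {d}; ¬q there: d:F. ✗
d: successors {e}; ¬q there: e:F. ✗
e: successors {h}; ¬q there: h:F. ✗
h: no successors, so □¬q holds vacuously. ✓
Satisfying worlds: {h}.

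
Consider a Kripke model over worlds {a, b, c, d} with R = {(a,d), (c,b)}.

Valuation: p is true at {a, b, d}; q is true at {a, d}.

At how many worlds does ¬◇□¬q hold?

a: ◇□¬q is T. ✗
b: ◇□¬q is F. ✓
c: ◇□¬q is T. ✗
d: ◇□¬q is F. ✓
Satisfying worlds: {b, d}.

2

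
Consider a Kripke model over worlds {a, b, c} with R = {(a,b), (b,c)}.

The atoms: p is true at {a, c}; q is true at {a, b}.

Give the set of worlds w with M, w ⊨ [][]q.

{b, c}

a: successors {b}; []q there: b:F. ✗
b: successors {c}; []q there: c:T. ✓
c: no successors, so [][]q holds vacuously. ✓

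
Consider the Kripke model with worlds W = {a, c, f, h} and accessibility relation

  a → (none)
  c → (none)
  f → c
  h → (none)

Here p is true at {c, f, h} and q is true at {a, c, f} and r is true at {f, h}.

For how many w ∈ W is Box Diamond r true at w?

3

a: no successors, so Box Diamond r holds vacuously. ✓
c: no successors, so Box Diamond r holds vacuously. ✓
f: successors {c}; Diamond r there: c:F. ✗
h: no successors, so Box Diamond r holds vacuously. ✓
Satisfying worlds: {a, c, h}.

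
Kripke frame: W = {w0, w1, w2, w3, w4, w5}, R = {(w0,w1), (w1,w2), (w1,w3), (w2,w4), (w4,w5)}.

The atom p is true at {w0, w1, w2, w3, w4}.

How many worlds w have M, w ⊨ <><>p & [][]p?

2

w0: <><>p is T, [][]p is T. ✓
w1: <><>p is T, [][]p is T. ✓
w2: <><>p is F, [][]p is F. ✗
w3: <><>p is F, [][]p is T. ✗
w4: <><>p is F, [][]p is T. ✗
w5: <><>p is F, [][]p is T. ✗
Satisfying worlds: {w0, w1}.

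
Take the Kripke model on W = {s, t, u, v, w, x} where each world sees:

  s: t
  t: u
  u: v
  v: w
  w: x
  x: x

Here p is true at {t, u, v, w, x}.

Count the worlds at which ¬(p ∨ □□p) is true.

s: p ∨ □□p is T. ✗
t: p ∨ □□p is T. ✗
u: p ∨ □□p is T. ✗
v: p ∨ □□p is T. ✗
w: p ∨ □□p is T. ✗
x: p ∨ □□p is T. ✗
Satisfying worlds: ∅.

0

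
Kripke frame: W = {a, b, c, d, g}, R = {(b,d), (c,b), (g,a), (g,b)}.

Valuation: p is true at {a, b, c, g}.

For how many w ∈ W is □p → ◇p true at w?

3

a: □p is T, ◇p is F. ✗
b: □p is F, ◇p is F. ✓
c: □p is T, ◇p is T. ✓
d: □p is T, ◇p is F. ✗
g: □p is T, ◇p is T. ✓
Satisfying worlds: {b, c, g}.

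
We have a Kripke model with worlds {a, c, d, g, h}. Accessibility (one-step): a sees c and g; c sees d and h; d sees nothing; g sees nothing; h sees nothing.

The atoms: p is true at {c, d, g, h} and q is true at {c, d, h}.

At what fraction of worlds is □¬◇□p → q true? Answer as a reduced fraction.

a: □¬◇□p is F, q is F. ✓
c: □¬◇□p is T, q is T. ✓
d: □¬◇□p is T, q is T. ✓
g: □¬◇□p is T, q is F. ✗
h: □¬◇□p is T, q is T. ✓
That's 4 of 5 worlds, so 4/5.

4/5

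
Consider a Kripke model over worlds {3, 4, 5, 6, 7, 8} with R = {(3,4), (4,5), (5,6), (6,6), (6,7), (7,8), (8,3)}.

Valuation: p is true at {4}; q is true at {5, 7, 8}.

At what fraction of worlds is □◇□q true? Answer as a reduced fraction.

1/3

3: successors {4}; ◇□q there: 4:F. ✗
4: successors {5}; ◇□q there: 5:F. ✗
5: successors {6}; ◇□q there: 6:T. ✓
6: successors {6, 7}; ◇□q there: 6:T, 7:F. ✗
7: successors {8}; ◇□q there: 8:F. ✗
8: successors {3}; ◇□q there: 3:T. ✓
That's 2 of 6 worlds, so 2/6 = 1/3.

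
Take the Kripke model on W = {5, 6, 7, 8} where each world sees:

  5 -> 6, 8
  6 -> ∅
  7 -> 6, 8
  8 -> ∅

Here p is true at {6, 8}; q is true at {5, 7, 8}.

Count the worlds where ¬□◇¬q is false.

5: □◇¬q is F. ✓
6: □◇¬q is T. ✗
7: □◇¬q is F. ✓
8: □◇¬q is T. ✗
Satisfying worlds: {5, 7}.
So ¬□◇¬q fails at the other 2 worlds.

2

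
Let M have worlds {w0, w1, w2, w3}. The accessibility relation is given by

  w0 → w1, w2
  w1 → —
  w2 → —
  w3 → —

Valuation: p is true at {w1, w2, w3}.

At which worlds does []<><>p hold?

{w1, w2, w3}

w0: successors {w1, w2}; <><>p there: w1:F, w2:F. ✗
w1: no successors, so []<><>p holds vacuously. ✓
w2: no successors, so []<><>p holds vacuously. ✓
w3: no successors, so []<><>p holds vacuously. ✓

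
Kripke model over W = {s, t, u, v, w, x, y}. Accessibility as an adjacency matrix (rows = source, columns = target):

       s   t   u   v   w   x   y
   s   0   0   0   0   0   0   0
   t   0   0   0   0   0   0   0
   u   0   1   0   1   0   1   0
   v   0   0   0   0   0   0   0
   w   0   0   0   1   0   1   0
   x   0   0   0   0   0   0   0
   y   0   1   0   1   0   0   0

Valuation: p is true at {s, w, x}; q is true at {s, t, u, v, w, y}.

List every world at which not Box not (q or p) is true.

s: Box not (q or p) is T. ✗
t: Box not (q or p) is T. ✗
u: Box not (q or p) is F. ✓
v: Box not (q or p) is T. ✗
w: Box not (q or p) is F. ✓
x: Box not (q or p) is T. ✗
y: Box not (q or p) is F. ✓

{u, w, y}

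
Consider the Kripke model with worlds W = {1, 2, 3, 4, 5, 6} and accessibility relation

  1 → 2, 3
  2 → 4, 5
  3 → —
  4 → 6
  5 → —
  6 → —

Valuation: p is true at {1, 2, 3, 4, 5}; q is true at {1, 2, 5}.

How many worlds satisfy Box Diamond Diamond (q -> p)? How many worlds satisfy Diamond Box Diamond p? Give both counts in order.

For Box Diamond Diamond (q -> p):
1: successors {2, 3}; Diamond Diamond (q -> p) there: 2:T, 3:F. ✗
2: successors {4, 5}; Diamond Diamond (q -> p) there: 4:F, 5:F. ✗
3: no successors, so Box Diamond Diamond (q -> p) holds vacuously. ✓
4: successors {6}; Diamond Diamond (q -> p) there: 6:F. ✗
5: no successors, so Box Diamond Diamond (q -> p) holds vacuously. ✓
6: no successors, so Box Diamond Diamond (q -> p) holds vacuously. ✓
— 3 worlds.
For Diamond Box Diamond p:
1: successors {2, 3}; Box Diamond p there: 2:F, 3:T. ✓
2: successors {4, 5}; Box Diamond p there: 4:F, 5:T. ✓
3: no successors, so Diamond Box Diamond p fails. ✗
4: successors {6}; Box Diamond p there: 6:T. ✓
5: no successors, so Diamond Box Diamond p fails. ✗
6: no successors, so Diamond Box Diamond p fails. ✗
— 3 worlds.

3 and 3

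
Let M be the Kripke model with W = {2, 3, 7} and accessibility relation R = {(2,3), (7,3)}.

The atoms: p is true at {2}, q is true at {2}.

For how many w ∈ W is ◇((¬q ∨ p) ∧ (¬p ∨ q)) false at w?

2: successors {3}; (¬q ∨ p) ∧ (¬p ∨ q) there: 3:T. ✓
3: no successors, so ◇((¬q ∨ p) ∧ (¬p ∨ q)) fails. ✗
7: successors {3}; (¬q ∨ p) ∧ (¬p ∨ q) there: 3:T. ✓
Satisfying worlds: {2, 7}.
So ◇((¬q ∨ p) ∧ (¬p ∨ q)) fails at the other 1 world.

1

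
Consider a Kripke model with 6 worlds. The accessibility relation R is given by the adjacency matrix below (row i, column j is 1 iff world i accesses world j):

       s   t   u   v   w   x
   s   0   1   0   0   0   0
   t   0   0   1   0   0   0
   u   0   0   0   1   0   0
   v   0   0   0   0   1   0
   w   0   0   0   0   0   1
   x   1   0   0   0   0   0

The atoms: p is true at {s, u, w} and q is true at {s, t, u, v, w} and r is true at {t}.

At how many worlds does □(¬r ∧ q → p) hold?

s: successors {t}; ¬r ∧ q → p there: t:T. ✓
t: successors {u}; ¬r ∧ q → p there: u:T. ✓
u: successors {v}; ¬r ∧ q → p there: v:F. ✗
v: successors {w}; ¬r ∧ q → p there: w:T. ✓
w: successors {x}; ¬r ∧ q → p there: x:T. ✓
x: successors {s}; ¬r ∧ q → p there: s:T. ✓
Satisfying worlds: {s, t, v, w, x}.

5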